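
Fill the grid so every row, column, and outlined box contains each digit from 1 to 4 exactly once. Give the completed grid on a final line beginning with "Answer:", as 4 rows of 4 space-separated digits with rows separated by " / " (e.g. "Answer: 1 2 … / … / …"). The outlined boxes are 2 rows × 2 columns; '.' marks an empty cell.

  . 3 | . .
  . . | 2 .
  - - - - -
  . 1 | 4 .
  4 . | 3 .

Step 1. [r4c4∈{1,2}] across row 4, 1 lands solely at r4c4. So r4c4=1.
Step 2. [r1c1∈{1,2}] across row 1, 2 lands solely at r1c1 ⇒ r1c1=2.
Step 3. [r1c4∈{4}] r1c4 is down to just 4. So r1c4=4.
Step 4. [r2c2∈{4}] only 4 remains possible at r2c2. So r2c2=4.
Step 5. [r2c1∈{1}] r2c1 is down to just 1. So r2c1=1.
Step 6. [r2c4∈{3}] nothing but 3 survives at r2c4. So r2c4=3.
Step 7. [r4c2∈{2}] nothing but 2 survives at r4c2 ⇒ r4c2=2.
Step 8. [r3c1∈{3}] r3c1's peers cover all but 3 ⇒ r3c1=3.
Step 9. [r3c4∈{2}] r3c4 has the single candidate 2. So r3c4=2.
Step 10. [r1c3∈{1}] only 1 remains possible at r1c3. So r1c3=1.

Answer: 2 3 1 4 / 1 4 2 3 / 3 1 4 2 / 4 2 3 1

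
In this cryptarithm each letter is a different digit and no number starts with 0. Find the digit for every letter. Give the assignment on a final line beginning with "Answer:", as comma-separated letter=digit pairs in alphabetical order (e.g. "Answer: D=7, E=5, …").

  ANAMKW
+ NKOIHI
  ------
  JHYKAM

Step 1. [col 1: W + I ≡ M (mod 10)] column 1 (W + I ≡ M (mod 10), carry-in 0) doesn't pin I yet; pick I=2 and continue ⇒ I=2.
Step 2. [col 1: W + I ≡ M (mod 10)] no forcing yet in column 1 (carry-in 0); M=9 is free and consistent — try it. So M=9.
Step 3. [col 1: W + I ≡ M (mod 10)] from column 1 (I=2, M=9, carry-in 0, digits 2,9 already taken and all letters distinct): W must equal 7, so W=7.
Step 4. [col 2: K + H ≡ A (mod 10)] H=4 is one option consistent with column 2 (K + H ≡ A (mod 10), carry-in 0) — take it ⇒ H=4.
Step 5. [col 2: K + H ≡ A (mod 10)] no forcing yet in column 2 (carry-in 0); K=1 is free and consistent — try it, so K=1.
Step 6. [col 2: K + H ≡ A (mod 10)] in column 2 we have K+H≡A with carry-in 0; given K=1, H=4 and digits 1,2,4,7,9 already taken and all letters distinct, that pins A to 5. So A=5.
Step 7. [col 4: A + O ≡ Y (mod 10)] column 4: given A=5, carry-in 1, and digits 1,2,4,5,7,9 already taken and all letters distinct, A+O≡Y (mod 10) forces Y=6 ⇒ Y=6.
Step 8. [col 4: A + O ≡ Y (mod 10)] from column 4 (A=5, Y=6, carry-in 1, digits 1,2,4,5,6,7,9 already taken and all letters distinct): O must equal 0, so O=0.
Step 9. [col 5: N + K ≡ H (mod 10)] from column 5 (K=1, H=4, carry-in 0, digits 0,1,2,4,5,6,7,9 already taken and all letters distinct): N must equal 3, so N=3.
Step 10. [col 6: A + N ≡ J (mod 10)] in column 6 we have A+N≡J with carry-in 0; given A=5, N=3 and digits 0,1,2,3,4,5,6,7,9 already taken and all letters distinct, that pins J to 8 ⇒ J=8.

Answer: A=5, H=4, I=2, J=8, K=1, M=9, N=3, O=0, W=7, Y=6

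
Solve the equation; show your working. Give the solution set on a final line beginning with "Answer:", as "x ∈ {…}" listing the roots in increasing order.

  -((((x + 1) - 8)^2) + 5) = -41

Step 1. [-((((x + 1) - 8)^2) + 5) = -41] LHS negated; negate both sides, so neg: (((x + 1) - 8)^2) + 5 = 41.
Step 2. [(((x + 1) - 8)^2) + 5 = 41] the outer +5 inverts by subtracting 5. So sub: ((x + 1) - 8)^2 = 36.
Step 3. [((x + 1) - 8)^2 = 36] √ both sides: 36 ≥ 0 gives two branches. So sqrt: (x + 1) - 8 = 6 or -6.
Step 4. [(x + 1) - 8 = 6 or -6] peel the -8: add 8 from each side, so sub: x + 1 = 14 or 2.
Step 5. [x + 1 = 14 or 2] 1 comes off first (subtract 1) ⇒ sub: x = 13 or 1.

Answer: x ∈ {1, 13}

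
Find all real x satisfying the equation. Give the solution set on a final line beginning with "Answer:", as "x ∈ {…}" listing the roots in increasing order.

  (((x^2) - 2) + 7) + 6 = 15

Step 1. [(((x^2) - 2) + 7) + 6 = 15] peel the +6: subtract 6 from each side ⇒ sub: ((x^2) - 2) + 7 = 9.
Step 2. [((x^2) - 2) + 7 = 9] +7 is outermost — subtract 7 both sides. So sub: (x^2) - 2 = 2.
Step 3. [(x^2) - 2 = 2] 2 comes off first (add 2) ⇒ sub: x^2 = 4.
Step 4. [x^2 = 4] √ both sides: 4 ≥ 0 gives two branches ⇒ sqrt: x = 2 or -2.

Answer: x ∈ {-2, 2}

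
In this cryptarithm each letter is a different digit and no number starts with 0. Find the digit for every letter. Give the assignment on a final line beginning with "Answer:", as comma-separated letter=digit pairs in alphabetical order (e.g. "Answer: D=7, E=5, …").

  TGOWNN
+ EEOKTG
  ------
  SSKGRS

Step 1. [col 1: N + G ≡ S (mod 10)] no forcing yet in column 1 (carry-in 0); N=3 is free and consistent — try it, so N=3.
Step 2. [col 1: N + G ≡ S (mod 10)] column 1 (N + G ≡ S (mod 10), carry-in 0) doesn't pin G yet; pick G=5 and continue, so G=5.
Step 3. [col 1: N + G ≡ S (mod 10)] in column 1 we have N+G≡S with carry-in 0; given N=3, G=5 and digits 3,5 already taken and all letters distinct, that pins S to 8, so S=8.
Step 4. [col 2: N + T ≡ R (mod 10)] T=6 is one option consistent with column 2 (N + T ≡ R (mod 10), carry-in 0) — take it, so T=6.
Step 5. [col 2: N + T ≡ R (mod 10)] column 2: given N=3, T=6, carry-in 0, and digits 3,5,6,8 already taken and all letters distinct, N+T≡R (mod 10) forces R=9. So R=9.
Step 6. [col 3: W + K ≡ G (mod 10)] no forcing yet in column 3 (carry-in 0); W=1 is free and consistent — try it, so W=1.
Step 7. [col 3: W + K ≡ G (mod 10)] in column 3 we have W+K≡G with carry-in 0; given W=1, G=5 and digits 1,3,5,6,8,9 already taken and all letters distinct, that pins K to 4. So K=4.
Step 8. [col 4: O + O ≡ K (mod 10)] no forcing yet in column 4 (carry-in 0); O=7 is free and consistent — try it, so O=7.
Step 9. [col 5: G + E ≡ S (mod 10)] from column 5 (G=5, S=8, carry-in 1, digits 1,3,4,5,6,7,8,9 already taken and all letters distinct): E must equal 2, so E=2.

Answer: E=2, G=5, K=4, N=3, O=7, R=9, S=8, T=6, W=1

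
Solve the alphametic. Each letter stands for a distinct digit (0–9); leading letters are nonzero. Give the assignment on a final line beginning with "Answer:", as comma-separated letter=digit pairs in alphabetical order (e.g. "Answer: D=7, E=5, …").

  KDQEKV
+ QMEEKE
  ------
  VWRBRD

Step 1. [col 1: V + E ≡ D (mod 10)] column 1 (V + E ≡ D (mod 10), carry-in 0) doesn't pin D yet; pick D=2 and continue. So D=2.
Step 2. [col 1: V + E ≡ D (mod 10)] column 1 (V + E ≡ D (mod 10), carry-in 0) doesn't pin V yet; pick V=7 and continue, so V=7.
Step 3. [col 1: V + E ≡ D (mod 10)] in column 1 we have V+E≡D with carry-in 0; given V=7, D=2 and digits 2,7 already taken and all letters distinct, that pins E to 5, so E=5.
Step 4. [col 2: K + K ≡ R (mod 10)] no forcing yet in column 2 (carry-in 1); K=4 is free and consistent — try it. So K=4.
Step 5. [col 2: K + K ≡ R (mod 10)] in column 2 we have K+K≡R with carry-in 1; given K=4 and digits 2,4,5,7 already taken and all letters distinct, that pins R to 9. So R=9.
Step 6. [col 3: E + E ≡ B (mod 10)] column 3: given E=5, carry-in 0, and digits 2,4,5,7,9 already taken and all letters distinct, E+E≡B (mod 10) forces B=0 ⇒ B=0.
Step 7. [col 4: Q + E ≡ R (mod 10)] from column 4 (E=5, R=9, carry-in 1, digits 0,2,4,5,7,9 already taken and all letters distinct): Q must equal 3. So Q=3.
Step 8. [col 5: D + M ≡ W (mod 10)] column 5: given D=2, carry-in 0, and digits 0,2,3,4,5,7,9 already taken and all letters distinct, D+M≡W (mod 10) forces M=6, so M=6.
Step 9. [col 5: D + M ≡ W (mod 10)] column 5 reads D+M+carry(0)=W with D=2, M=6; with digits 0,2,3,4,5,6,7,9 already taken and all letters distinct, the only value for W is 8, so W=8.

Answer: B=0, D=2, E=5, K=4, M=6, Q=3, R=9, V=7, W=8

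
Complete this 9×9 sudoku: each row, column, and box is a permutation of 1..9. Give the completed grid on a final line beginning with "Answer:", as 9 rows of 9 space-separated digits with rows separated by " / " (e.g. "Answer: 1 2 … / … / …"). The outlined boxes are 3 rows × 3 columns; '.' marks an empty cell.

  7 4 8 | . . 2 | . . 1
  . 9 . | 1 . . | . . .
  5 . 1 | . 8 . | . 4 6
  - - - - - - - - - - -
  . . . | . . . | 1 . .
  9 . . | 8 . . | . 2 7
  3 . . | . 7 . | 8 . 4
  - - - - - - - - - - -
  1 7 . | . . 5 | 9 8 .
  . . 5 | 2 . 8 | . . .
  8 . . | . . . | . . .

Step 1. [r8c9∈{3}] r8c9 is down to just 3, so r8c9=3.
Step 2. [r8c2∈{6}] nothing but 6 survives at r8c2 ⇒ r8c2=6.
Step 3. [r4c5∈{2,3,4,5,6,9}] in col 5, 2 fits only at r4c5. So r4c5=2.
Step 4. [r8c5∈{1,4,9}] across row 8, 9 lands solely at r8c5 ⇒ r8c5=9.
Step 5. [r4c9∈{5,9}] r4c9 is the only open cell in col 9 admitting 9 ⇒ r4c9=9.
Step 6. [r2c1∈{2,6}] col 1 places 2 nowhere but r2c1. So r2c1=2.
Step 7. [r4c1∈{4,6}] 6 has one home in col 1: r4c1, so r4c1=6.
Step 8. [r3c2∈{3}] r3c2's peers cover all but 3. So r3c2=3.
Step 9. [r5c3∈{4}] r5c3 is down to just 4. So r5c3=4.
Step 10. [r9c2∈{2}] r9c2 has the single candidate 2. So r9c2=2.
Step 11. [r7c3∈{3}] r7c3 is down to just 3 ⇒ r7c3=3.
Step 12. [r9c9∈{5}] r9c9 has the single candidate 5. So r9c9=5.
Step 13. [r1c8∈{3,5,9}] 9 has one home in col 8: r1c8 ⇒ r1c8=9.
Step 14. [r8c8∈{1,7}] across row 8, 1 lands solely at r8c8, so r8c8=1.
Step 15. [r8c7∈{4,7}] r8c7 is the only open cell in row 8 admitting 7 ⇒ r8c7=7.
Step 16. [r9c8∈{6}] r9c8 is down to just 6 ⇒ r9c8=6.
Step 17. [r6c8∈{5}] r6c8's peers cover all but 5. So r6c8=5.
Step 18. [r4c8∈{3}] r4c8's peers cover all but 3, so r4c8=3.
Step 19. [r9c7∈{4}] r9c7 has the single candidate 4, so r9c7=4.
Step 20. [r2c3∈{6}] r2c3 is down to just 6. So r2c3=6.
Step 21. [r6c2∈{1}] r6c2's peers cover all but 1, so r6c2=1.
Step 22. [r4c6∈{4}] r4c6 has the single candidate 4, so r4c6=4.
Step 23. [r4c4∈{5}] r4c4 is down to just 5, so r4c4=5.
Step 24. [r2c5∈{3,4,5}] r2c5 is the only open cell in row 2 admitting 4, so r2c5=4.
Step 25. [r7c5∈{6}] r7c5 has the single candidate 6, so r7c5=6.
Step 26. [r1c4∈{3,6}] 6 has one home in row 1: r1c4. So r1c4=6.
Step 27. [r9c4∈{3,7}] 3 has one home in col 4: r9c4 ⇒ r9c4=3.
Step 28. [r3c4∈{7,9}] 7 has one home in col 4: r3c4. So r3c4=7.
Step 29. [r2c6∈{3}] r2c6 is down to just 3, so r2c6=3.
Step 30. [r6c6∈{6,9}] across row 6, 6 lands solely at r6c6 ⇒ r6c6=6.
Step 31. [r9c5∈{1}] r9c5's peers cover all but 1. So r9c5=1.
Step 32. [r2c7∈{5}] only 5 remains possible at r2c7. So r2c7=5.
Step 33. [r7c9∈{2}] r7c9 is down to just 2. So r7c9=2.
Step 34. [r5c2∈{5}] r5c2's peers cover all but 5 ⇒ r5c2=5.
Step 35. [r5c7∈{6}] r5c7 has the single candidate 6. So r5c7=6.
Step 36. [r7c4∈{4}] nothing but 4 survives at r7c4, so r7c4=4.
Step 37. [r9c3∈{9}] r9c3 is down to just 9, so r9c3=9.
Step 38. [r4c3∈{7}] nothing but 7 survives at r4c3 ⇒ r4c3=7.
Step 39. [r5c6∈{1}] r5c6's peers cover all but 1. So r5c6=1.
Step 40. [r2c9∈{8}] only 8 remains possible at r2c9 ⇒ r2c9=8.
Step 41. [r6c3∈{2}] r6c3 is down to just 2, so r6c3=2.
Step 42. [r6c4∈{9}] r6c4's peers cover all but 9 ⇒ r6c4=9.
Step 43. [r8c1∈{4}] r8c1's peers cover all but 4, so r8c1=4.
Step 44. [r9c6∈{7}] r9c6 is down to just 7, so r9c6=7.
Step 45. [r5c5∈{3}] r5c5 is down to just 3. So r5c5=3.
Step 46. [r3c7∈{2}] r3c7 has the single candidate 2. So r3c7=2.
Step 47. [r4c2∈{8}] r4c2's peers cover all but 8, so r4c2=8.
Step 48. [r2c8∈{7}] r2c8 has the single candidate 7. So r2c8=7.
Step 49. [r1c5∈{5}] r1c5's peers cover all but 5, so r1c5=5.
Step 50. [r3c6∈{9}] r3c6 has the single candidate 9. So r3c6=9.
Step 51. [r1c7∈{3}] nothing but 3 survives at r1c7. So r1c7=3.

Answer: 7 4 8 6 5 2 3 9 1 / 2 9 6 1 4 3 5 7 8 / 5 3 1 7 8 9 2 4 6 / 6 8 7 5 2 4 1 3 9 / 9 5 4 8 3 1 6 2 7 / 3 1 2 9 7 6 8 5 4 / 1 7 3 4 6 5 9 8 2 / 4 6 5 2 9 8 7 1 3 / 8 2 9 3 1 7 4 6 5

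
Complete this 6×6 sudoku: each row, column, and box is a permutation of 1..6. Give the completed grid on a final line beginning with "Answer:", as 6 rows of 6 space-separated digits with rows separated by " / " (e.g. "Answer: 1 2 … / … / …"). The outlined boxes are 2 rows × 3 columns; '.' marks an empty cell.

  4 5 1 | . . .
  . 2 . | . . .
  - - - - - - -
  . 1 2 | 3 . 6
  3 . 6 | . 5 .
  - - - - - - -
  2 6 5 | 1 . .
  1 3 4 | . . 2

Step 1. [r2c5∈{1,3,4,6}] 1 has one home in col 5: r2c5, so r2c5=1.
Step 2. [r3c5∈{4}] nothing but 4 survives at r3c5. So r3c5=4.
Step 3. [r2c6∈{3,4,5}] 5 has one home in col 6: r2c6. So r2c6=5.
Step 4. [r1c5∈{2,3,6}] in col 5, 2 fits only at r1c5, so r1c5=2.
Step 5. [r1c4∈{6}] nothing but 6 survives at r1c4. So r1c4=6.
Step 6. [r1c6∈{3}] nothing but 3 survives at r1c6. So r1c6=3.
Step 7. [r2c4∈{4}] r2c4's peers cover all but 4, so r2c4=4.
Step 8. [r2c1∈{6}] nothing but 6 survives at r2c1. So r2c1=6.
Step 9. [r5c6∈{4}] r5c6's peers cover all but 4. So r5c6=4.
Step 10. [r5c5∈{3}] r5c5 has the single candidate 3, so r5c5=3.
Step 11. [r4c6∈{1}] r4c6's peers cover all but 1 ⇒ r4c6=1.
Step 12. [r2c3∈{3}] r2c3's peers cover all but 3 ⇒ r2c3=3.
Step 13. [r4c4∈{2}] r4c4's peers cover all but 2, so r4c4=2.
Step 14. [r3c1∈{5}] r3c1 has the single candidate 5 ⇒ r3c1=5.
Step 15. [r4c2∈{4}] r4c2 has the single candidate 4. So r4c2=4.
Step 16. [r6c5∈{6}] r6c5 is down to just 6, so r6c5=6.
Step 17. [r6c4∈{5}] only 5 remains possible at r6c4. So r6c4=5.

Answer: 4 5 1 6 2 3 / 6 2 3 4 1 5 / 5 1 2 3 4 6 / 3 4 6 2 5 1 / 2 6 5 1 3 4 / 1 3 4 5 6 2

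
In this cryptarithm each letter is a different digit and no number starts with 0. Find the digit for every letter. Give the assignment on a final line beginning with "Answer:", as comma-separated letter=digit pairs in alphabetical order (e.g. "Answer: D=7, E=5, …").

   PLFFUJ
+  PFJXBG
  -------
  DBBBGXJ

Step 1. [col 1: J + G ≡ J (mod 10)] in column 1 we have J+G≡J with carry-in 0; given nothing yet and all letters distinct, none taken yet, that pins G to 0 ⇒ G=0.
Step 2. [col 1: J + G ≡ J (mod 10)] no forcing yet in column 1 (carry-in 0); J=2 is free and consistent — try it ⇒ J=2.
Step 3. [col 2: U + B ≡ X (mod 10)] no forcing yet in column 2 (carry-in 0); X=4 is free and consistent — try it. So X=4.
Step 4. [D] the sum has 7 digits but both addends have 6; that extra leading digit D is the final carry, namely 1. So D=1.
Step 5. [col 2: U + B ≡ X (mod 10)] several values work for U in column 2 (U + B ≡ X (mod 10), carry-in 0); try U=6. So U=6.
Step 6. [col 2: U + B ≡ X (mod 10)] column 2 reads U+B+carry(0)=X with U=6, X=4; with digits 0,1,2,4,6 already taken and all letters distinct, the only value for B is 8, so B=8.
Step 7. [col 3: F + X ≡ G (mod 10)] in column 3 we have F+X≡G with carry-in 1; given X=4, G=0 and digits 0,1,2,4,6,8 already taken and all letters distinct, that pins F to 5 ⇒ F=5.
Step 8. [col 5: L + F ≡ B (mod 10)] in column 5 we have L+F≡B with carry-in 0; given F=5, B=8 and digits 0,1,2,4,5,6,8 already taken and all letters distinct, that pins L to 3 ⇒ L=3.
Step 9. [col 6: P + P ≡ B (mod 10)] column 6 reads P+P+carry(0)=B with B=8; with digits 0,1,2,3,4,5,6,8 already taken and all letters distinct, the only value for P is 9 ⇒ P=9.

Answer: B=8, D=1, F=5, G=0, J=2, L=3, P=9, U=6, X=4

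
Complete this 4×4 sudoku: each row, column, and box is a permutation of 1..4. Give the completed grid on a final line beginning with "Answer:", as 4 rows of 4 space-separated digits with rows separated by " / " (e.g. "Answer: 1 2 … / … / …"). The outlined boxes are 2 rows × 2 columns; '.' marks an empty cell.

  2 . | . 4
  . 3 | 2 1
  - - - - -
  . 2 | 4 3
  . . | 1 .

Step 1. [r4c1∈{3,4}] 3 has one home in row 4: r4c1. So r4c1=3.
Step 2. [r3c1∈{1}] nothing but 1 survives at r3c1. So r3c1=1.
Step 3. [r4c4∈{2}] nothing but 2 survives at r4c4, so r4c4=2.
Step 4. [r1c2∈{1}] only 1 remains possible at r1c2 ⇒ r1c2=1.
Step 5. [r2c1∈{4}] only 4 remains possible at r2c1 ⇒ r2c1=4.
Step 6. [r1c3∈{3}] only 3 remains possible at r1c3, so r1c3=3.
Step 7. [r4c2∈{4}] nothing but 4 survives at r4c2. So r4c2=4.

Answer: 2 1 3 4 / 4 3 2 1 / 1 2 4 3 / 3 4 1 2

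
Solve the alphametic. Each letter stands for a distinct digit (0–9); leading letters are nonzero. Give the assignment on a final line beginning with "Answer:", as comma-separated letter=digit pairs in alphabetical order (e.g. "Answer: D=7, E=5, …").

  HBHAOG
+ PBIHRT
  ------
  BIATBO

Step 1. [col 1: G + T ≡ O (mod 10)] T=9 is one option consistent with column 1 (G + T ≡ O (mod 10), carry-in 0) — take it. So T=9.
Step 2. [col 1: G + T ≡ O (mod 10)] column 1 (G + T ≡ O (mod 10), carry-in 0) doesn't pin G yet; pick G=5 and continue. So G=5.
Step 3. [col 1: G + T ≡ O (mod 10)] from column 1 (G=5, T=9, carry-in 0, digits 5,9 already taken and all letters distinct): O must equal 4. So O=4.
Step 4. [col 2: O + R ≡ B (mod 10)] R=8 is one option consistent with column 2 (O + R ≡ B (mod 10), carry-in 1) — take it. So R=8.
Step 5. [col 2: O + R ≡ B (mod 10)] in column 2 we have O+R≡B with carry-in 1; given O=4, R=8 and digits 4,5,8,9 already taken and all letters distinct, that pins B to 3 ⇒ B=3.
Step 6. [col 3: A + H ≡ T (mod 10)] H=1 is one option consistent with column 3 (A + H ≡ T (mod 10), carry-in 1) — take it, so H=1.
Step 7. [col 3: A + H ≡ T (mod 10)] column 3: given H=1, T=9, carry-in 1, and digits 1,3,4,5,8,9 already taken and all letters distinct, A+H≡T (mod 10) forces A=7. So A=7.
Step 8. [col 4: H + I ≡ A (mod 10)] column 4: given H=1, A=7, carry-in 0, and digits 1,3,4,5,7,8,9 already taken and all letters distinct, H+I≡A (mod 10) forces I=6, so I=6.
Step 9. [col 6: H + P ≡ B (mod 10)] in column 6 we have H+P≡B with carry-in 0; given H=1, B=3 and digits 1,3,4,5,6,7,8,9 already taken and all letters distinct, that pins P to 2 ⇒ P=2.

Answer: A=7, B=3, G=5, H=1, I=6, O=4, P=2, R=8, T=9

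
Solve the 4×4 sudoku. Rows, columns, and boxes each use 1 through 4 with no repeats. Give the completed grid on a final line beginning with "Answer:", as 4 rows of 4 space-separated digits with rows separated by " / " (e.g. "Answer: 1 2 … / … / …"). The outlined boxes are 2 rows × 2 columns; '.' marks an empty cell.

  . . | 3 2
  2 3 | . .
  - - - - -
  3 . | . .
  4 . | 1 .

Step 1. [r3c2∈{1,2}] row 3 places 1 nowhere but r3c2. So r3c2=1.
Step 2. [r2c3∈{4}] only 4 remains possible at r2c3, so r2c3=4.
Step 3. [r3c3∈{2}] nothing but 2 survives at r3c3, so r3c3=2.
Step 4. [r1c2∈{4}] r1c2 has the single candidate 4 ⇒ r1c2=4.
Step 5. [r1c1∈{1}] only 1 remains possible at r1c1, so r1c1=1.
Step 6. [r4c4∈{3}] r4c4 is down to just 3, so r4c4=3.
Step 7. [r2c4∈{1}] only 1 remains possible at r2c4. So r2c4=1.
Step 8. [r3c4∈{4}] only 4 remains possible at r3c4. So r3c4=4.
Step 9. [r4c2∈{2}] r4c2 is down to just 2 ⇒ r4c2=2.

Answer: 1 4 3 2 / 2 3 4 1 / 3 1 2 4 / 4 2 1 3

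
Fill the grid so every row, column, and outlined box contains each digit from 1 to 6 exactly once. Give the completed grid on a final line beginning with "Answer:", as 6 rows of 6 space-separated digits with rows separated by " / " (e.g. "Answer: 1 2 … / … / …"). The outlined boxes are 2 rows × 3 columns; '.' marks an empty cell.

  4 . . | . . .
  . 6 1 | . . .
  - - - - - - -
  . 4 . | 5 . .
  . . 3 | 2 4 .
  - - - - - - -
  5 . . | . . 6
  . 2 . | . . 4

Step 1. [r3c5∈{1,3,6}] across box 4, 6 lands solely at r3c5 ⇒ r3c5=6.
Step 2. [r6c5∈{1,3,5}] across row 6, 5 lands solely at r6c5 ⇒ r6c5=5.
Step 3. [r4c6∈{1}] only 1 remains possible at r4c6, so r4c6=1.
Step 4. [r5c2∈{1,3}] in col 2, 1 fits only at r5c2 ⇒ r5c2=1.
Step 5. [r1c2∈{3,5}] r1c2 is the only open cell in col 2 admitting 3, so r1c2=3.
Step 6. [r2c1∈{2}] r2c1 has the single candidate 2 ⇒ r2c1=2.
Step 7. [r2c5∈{3}] r2c5 has the single candidate 3. So r2c5=3.
Step 8. [r6c4∈{1,3}] across row 6, 1 lands solely at r6c4, so r6c4=1.
Step 9. [r1c6∈{2,5}] in col 6, 2 fits only at r1c6, so r1c6=2.
Step 10. [r6c1∈{3,6}] across row 6, 3 lands solely at r6c1 ⇒ r6c1=3.
Step 11. [r1c3∈{5}] only 5 remains possible at r1c3. So r1c3=5.
Step 12. [r4c2∈{5}] nothing but 5 survives at r4c2, so r4c2=5.
Step 13. [r3c1∈{1}] r3c1 is down to just 1. So r3c1=1.
Step 14. [r5c5∈{2}] r5c5's peers cover all but 2. So r5c5=2.
Step 15. [r5c4∈{3}] r5c4's peers cover all but 3 ⇒ r5c4=3.
Step 16. [r2c6∈{5}] r2c6's peers cover all but 5. So r2c6=5.
Step 17. [r2c4∈{4}] r2c4 has the single candidate 4 ⇒ r2c4=4.
Step 18. [r5c3∈{4}] only 4 remains possible at r5c3 ⇒ r5c3=4.
Step 19. [r3c3∈{2}] r3c3 has the single candidate 2 ⇒ r3c3=2.
Step 20. [r4c1∈{6}] r4c1 has the single candidate 6, so r4c1=6.
Step 21. [r6c3∈{6}] r6c3 has the single candidate 6 ⇒ r6c3=6.
Step 22. [r1c5∈{1}] r1c5's peers cover all but 1 ⇒ r1c5=1.
Step 23. [r3c6∈{3}] nothing but 3 survives at r3c6. So r3c6=3.
Step 24. [r1c4∈{6}] only 6 remains possible at r1c4. So r1c4=6.

Answer: 4 3 5 6 1 2 / 2 6 1 4 3 5 / 1 4 2 5 6 3 / 6 5 3 2 4 1 / 5 1 4 3 2 6 / 3 2 6 1 5 4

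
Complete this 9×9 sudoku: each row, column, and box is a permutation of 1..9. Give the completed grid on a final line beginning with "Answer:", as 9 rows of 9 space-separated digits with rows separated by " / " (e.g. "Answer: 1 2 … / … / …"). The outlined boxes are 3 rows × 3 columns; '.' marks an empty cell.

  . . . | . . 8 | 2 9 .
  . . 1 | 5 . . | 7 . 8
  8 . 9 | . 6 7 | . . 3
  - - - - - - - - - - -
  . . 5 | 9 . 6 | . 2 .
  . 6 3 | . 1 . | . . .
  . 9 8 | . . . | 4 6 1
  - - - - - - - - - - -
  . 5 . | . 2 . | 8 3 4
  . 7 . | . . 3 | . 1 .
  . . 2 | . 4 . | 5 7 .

Step 1. [r2c1∈{2,3,4,6}] in row 2, 6 fits only at r2c1, so r2c1=6.
Step 2. [r1c5∈{3}] nothing but 3 survives at r1c5, so r1c5=3.
Step 3. [r1c2∈{4}] r1c2's peers cover all but 4. So r1c2=4.
Step 4. [r8c7∈{6,9}] across col 7, 6 lands solely at r8c7. So r8c7=6.
Step 5. [r9c9∈{9}] r9c9 has the single candidate 9. So r9c9=9.
Step 6. [r9c6∈{1}] r9c6 has the single candidate 1 ⇒ r9c6=1.
Step 7. [r4c1∈{1,4,7}] 4 has one home in row 4: r4c1. So r4c1=4.
Step 8. [r4c5∈{7,8}] r4c5 is the only open cell in row 4 admitting 8 ⇒ r4c5=8.
Step 9. [r6c5∈{5,7}] across col 5, 7 lands solely at r6c5. So r6c5=7.
Step 10. [r3c8∈{4,5}] row 3 places 5 nowhere but r3c8. So r3c8=5.
Step 11. [r3c4∈{1,2,4}] r3c4 is the only open cell in row 3 admitting 4. So r3c4=4.
Step 12. [r2c6∈{2,9}] 2 has one home in box 2: r2c6. So r2c6=2.
Step 13. [r5c1∈{2,7}] box 4 places 7 nowhere but r5c1 ⇒ r5c1=7.
Step 14. [r9c4∈{6,8}] in row 9, 6 fits only at r9c4 ⇒ r9c4=6.
Step 15. [r8c1∈{9}] r8c1's peers cover all but 9, so r8c1=9.
Step 16. [r2c2∈{3}] r2c2 is down to just 3. So r2c2=3.
Step 17. [r6c6∈{5}] r6c6 has the single candidate 5. So r6c6=5.
Step 18. [r6c1∈{2}] r6c1's peers cover all but 2 ⇒ r6c1=2.
Step 19. [r8c3∈{4}] r8c3 has the single candidate 4 ⇒ r8c3=4.
Step 20. [r1c3∈{7}] r1c3 is down to just 7 ⇒ r1c3=7.
Step 21. [r2c5∈{9}] r2c5 has the single candidate 9, so r2c5=9.
Step 22. [r5c9∈{5}] r5c9 has the single candidate 5, so r5c9=5.
Step 23. [r1c4∈{1}] r1c4 has the single candidate 1. So r1c4=1.
Step 24. [r6c4∈{3}] r6c4 is down to just 3, so r6c4=3.
Step 25. [r7c6∈{9}] r7c6 has the single candidate 9, so r7c6=9.
Step 26. [r5c4∈{2}] r5c4 has the single candidate 2 ⇒ r5c4=2.
Step 27. [r7c1∈{1}] nothing but 1 survives at r7c1 ⇒ r7c1=1.
Step 28. [r9c1∈{3}] r9c1 has the single candidate 3 ⇒ r9c1=3.
Step 29. [r5c6∈{4}] only 4 remains possible at r5c6 ⇒ r5c6=4.
Step 30. [r4c2∈{1}] only 1 remains possible at r4c2 ⇒ r4c2=1.
Step 31. [r8c5∈{5}] r8c5 is down to just 5 ⇒ r8c5=5.
Step 32. [r9c2∈{8}] r9c2 has the single candidate 8 ⇒ r9c2=8.
Step 33. [r5c8∈{8}] r5c8's peers cover all but 8 ⇒ r5c8=8.
Step 34. [r3c2∈{2}] r3c2 is down to just 2. So r3c2=2.
Step 35. [r7c3∈{6}] r7c3's peers cover all but 6, so r7c3=6.
Step 36. [r4c7∈{3}] r4c7 is down to just 3 ⇒ r4c7=3.
Step 37. [r1c9∈{6}] r1c9 is down to just 6. So r1c9=6.
Step 38. [r8c9∈{2}] nothing but 2 survives at r8c9 ⇒ r8c9=2.
Step 39. [r8c4∈{8}] nothing but 8 survives at r8c4, so r8c4=8.
Step 40. [r2c8∈{4}] r2c8 is down to just 4, so r2c8=4.
Step 41. [r1c1∈{5}] r1c1's peers cover all but 5, so r1c1=5.
Step 42. [r3c7∈{1}] r3c7 has the single candidate 1. So r3c7=1.
Step 43. [r5c7∈{9}] only 9 remains possible at r5c7, so r5c7=9.
Step 44. [r4c9∈{7}] r4c9's peers cover all but 7 ⇒ r4c9=7.
Step 45. [r7c4∈{7}] r7c4 is down to just 7, so r7c4=7.

Answer: 5 4 7 1 3 8 2 9 6 / 6 3 1 5 9 2 7 4 8 / 8 2 9 4 6 7 1 5 3 / 4 1 5 9 8 6 3 2 7 / 7 6 3 2 1 4 9 8 5 / 2 9 8 3 7 5 4 6 1 / 1 5 6 7 2 9 8 3 4 / 9 7 4 8 5 3 6 1 2 / 3 8 2 6 4 1 5 7 9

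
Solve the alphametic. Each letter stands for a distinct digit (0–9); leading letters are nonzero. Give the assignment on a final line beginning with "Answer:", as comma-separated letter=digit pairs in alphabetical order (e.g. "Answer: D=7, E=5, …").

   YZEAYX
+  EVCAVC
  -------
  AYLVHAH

Step 1. [col 1: X + C ≡ H (mod 10)] C=5 is one option consistent with column 1 (X + C ≡ H (mod 10), carry-in 0) — take it ⇒ C=5.
Step 2. [A] the sum has 7 digits but both addends have 6; that extra leading digit A is the final carry, namely 1. So A=1.
Step 3. [col 1: X + C ≡ H (mod 10)] several values work for H in column 1 (X + C ≡ H (mod 10), carry-in 0); try H=3 ⇒ H=3.
Step 4. [col 1: X + C ≡ H (mod 10)] from column 1 (C=5, H=3, carry-in 0, digits 1,3,5 already taken and all letters distinct): X must equal 8. So X=8.
Step 5. [col 2: Y + V ≡ A (mod 10)] column 2 (Y + V ≡ A (mod 10), carry-in 1) doesn't pin V yet; pick V=4 and continue ⇒ V=4.
Step 6. [col 2: Y + V ≡ A (mod 10)] column 2 reads Y+V+carry(1)=A with V=4, A=1; with digits 1,3,4,5,8 already taken and all letters distinct, the only value for Y is 6. So Y=6.
Step 7. [col 4: E + C ≡ V (mod 10)] in column 4 we have E+C≡V with carry-in 0; given C=5, V=4 and digits 1,3,4,5,6,8 already taken and all letters distinct, that pins E to 9 ⇒ E=9.
Step 8. [col 5: Z + V ≡ L (mod 10)] Z=7 is one option consistent with column 5 (Z + V ≡ L (mod 10), carry-in 1) — take it, so Z=7.
Step 9. [col 5: Z + V ≡ L (mod 10)] column 5: given Z=7, V=4, carry-in 1, and digits 1,3,4,5,6,7,8,9 already taken and all letters distinct, Z+V≡L (mod 10) forces L=2, so L=2.

Answer: A=1, C=5, E=9, H=3, L=2, V=4, X=8, Y=6, Z=7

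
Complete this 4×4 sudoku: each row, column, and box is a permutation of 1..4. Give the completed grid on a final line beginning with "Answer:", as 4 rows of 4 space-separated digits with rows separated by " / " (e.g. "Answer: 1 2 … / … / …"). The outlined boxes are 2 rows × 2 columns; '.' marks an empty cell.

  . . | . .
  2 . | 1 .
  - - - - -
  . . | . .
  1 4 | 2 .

Step 1. [r2c2∈{3}] r2c2's peers cover all but 3, so r2c2=3.
Step 2. [r2c4∈{4}] nothing but 4 survives at r2c4 ⇒ r2c4=4.
Step 3. [r4c4∈{3}] r4c4 is down to just 3, so r4c4=3.
Step 4. [r3c2∈{2}] r3c2 is down to just 2, so r3c2=2.
Step 5. [r1c4∈{2}] r1c4's peers cover all but 2, so r1c4=2.
Step 6. [r1c3∈{3}] r1c3 has the single candidate 3 ⇒ r1c3=3.
Step 7. [r3c1∈{3}] r3c1's peers cover all but 3, so r3c1=3.
Step 8. [r3c3∈{4}] only 4 remains possible at r3c3 ⇒ r3c3=4.
Step 9. [r1c2∈{1}] r1c2's peers cover all but 1 ⇒ r1c2=1.
Step 10. [r1c1∈{4}] r1c1 has the single candidate 4, so r1c1=4.
Step 11. [r3c4∈{1}] r3c4 is down to just 1 ⇒ r3c4=1.

Answer: 4 1 3 2 / 2 3 1 4 / 3 2 4 1 / 1 4 2 3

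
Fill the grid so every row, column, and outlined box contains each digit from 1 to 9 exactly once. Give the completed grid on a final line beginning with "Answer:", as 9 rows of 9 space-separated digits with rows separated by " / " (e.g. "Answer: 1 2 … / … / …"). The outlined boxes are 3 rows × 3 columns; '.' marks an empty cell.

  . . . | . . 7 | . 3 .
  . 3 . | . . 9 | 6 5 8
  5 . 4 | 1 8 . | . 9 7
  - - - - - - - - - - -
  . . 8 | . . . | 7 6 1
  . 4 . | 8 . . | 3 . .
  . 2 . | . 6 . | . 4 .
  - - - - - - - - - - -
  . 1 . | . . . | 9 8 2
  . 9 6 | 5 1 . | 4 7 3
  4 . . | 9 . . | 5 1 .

Step 1. [r3c6∈{2,3,6}] r3c6 is the only open cell in row 3 admitting 3 ⇒ r3c6=3.
Step 2. [r1c4∈{2,4,6}] in box 2, 6 fits only at r1c4. So r1c4=6.
Step 3. [r9c2∈{7,8}] col 2 places 7 nowhere but r9c2, so r9c2=7.
Step 4. [r7c1∈{3}] nothing but 3 survives at r7c1, so r7c1=3.
Step 5. [r4c1∈{9}] r4c1's peers cover all but 9 ⇒ r4c1=9.
Step 6. [r9c3∈{2}] r9c3 has the single candidate 2. So r9c3=2.
Step 7. [r4c2∈{5}] r4c2 has the single candidate 5 ⇒ r4c2=5.
Step 8. [r5c5∈{2,5,7,9}] in col 5, 9 fits only at r5c5 ⇒ r5c5=9.
Step 9. [r6c4∈{3,7}] box 5 places 7 nowhere but r6c4, so r6c4=7.
Step 10. [r6c1∈{1}] only 1 remains possible at r6c1. So r6c1=1.
Step 11. [r7c4∈{4}] r7c4 is down to just 4 ⇒ r7c4=4.
Step 12. [r2c4∈{2}] r2c4 is down to just 2. So r2c4=2.
Step 13. [r4c5∈{2,3,4}] across col 5, 2 lands solely at r4c5, so r4c5=2.
Step 14. [r6c6∈{5}] r6c6 is down to just 5. So r6c6=5.
Step 15. [r5c3∈{7}] r5c3 is down to just 7, so r5c3=7.
Step 16. [r1c1∈{2,8}] r1c1 is the only open cell in col 1 admitting 2, so r1c1=2.
Step 17. [r9c6∈{6,8}] across row 9, 8 lands solely at r9c6, so r9c6=8.
Step 18. [r2c5∈{4}] only 4 remains possible at r2c5 ⇒ r2c5=4.
Step 19. [r1c3∈{1,9}] r1c3 is the only open cell in row 1 admitting 9. So r1c3=9.
Step 20. [r5c8∈{2}] r5c8 has the single candidate 2. So r5c8=2.
Step 21. [r1c7∈{1}] r1c7 has the single candidate 1, so r1c7=1.
Step 22. [r2c1∈{7}] r2c1's peers cover all but 7. So r2c1=7.
Step 23. [r1c9∈{4}] nothing but 4 survives at r1c9 ⇒ r1c9=4.
Step 24. [r6c9∈{9}] r6c9 has the single candidate 9, so r6c9=9.
Step 25. [r6c3∈{3}] r6c3 is down to just 3, so r6c3=3.
Step 26. [r8c6∈{2}] nothing but 2 survives at r8c6, so r8c6=2.
Step 27. [r3c7∈{2}] r3c7 has the single candidate 2 ⇒ r3c7=2.
Step 28. [r7c6∈{6}] nothing but 6 survives at r7c6, so r7c6=6.
Step 29. [r1c2∈{8}] r1c2 is down to just 8 ⇒ r1c2=8.
Step 30. [r2c3∈{1}] r2c3's peers cover all but 1, so r2c3=1.
Step 31. [r7c3∈{5}] only 5 remains possible at r7c3. So r7c3=5.
Step 32. [r6c7∈{8}] r6c7 has the single candidate 8. So r6c7=8.
Step 33. [r5c1∈{6}] r5c1 has the single candidate 6. So r5c1=6.
Step 34. [r1c5∈{5}] nothing but 5 survives at r1c5. So r1c5=5.
Step 35. [r4c6∈{4}] r4c6 has the single candidate 4. So r4c6=4.
Step 36. [r5c9∈{5}] only 5 remains possible at r5c9, so r5c9=5.
Step 37. [r9c9∈{6}] r9c9's peers cover all but 6 ⇒ r9c9=6.
Step 38. [r8c1∈{8}] only 8 remains possible at r8c1, so r8c1=8.
Step 39. [r5c6∈{1}] only 1 remains possible at r5c6, so r5c6=1.
Step 40. [r4c4∈{3}] r4c4 has the single candidate 3. So r4c4=3.
Step 41. [r9c5∈{3}] nothing but 3 survives at r9c5. So r9c5=3.
Step 42. [r7c5∈{7}] r7c5 has the single candidate 7, so r7c5=7.
Step 43. [r3c2∈{6}] r3c2 has the single candidate 6, so r3c2=6.

Answer: 2 8 9 6 5 7 1 3 4 / 7 3 1 2 4 9 6 5 8 / 5 6 4 1 8 3 2 9 7 / 9 5 8 3 2 4 7 6 1 / 6 4 7 8 9 1 3 2 5 / 1 2 3 7 6 5 8 4 9 / 3 1 5 4 7 6 9 8 2 / 8 9 6 5 1 2 4 7 3 / 4 7 2 9 3 8 5 1 6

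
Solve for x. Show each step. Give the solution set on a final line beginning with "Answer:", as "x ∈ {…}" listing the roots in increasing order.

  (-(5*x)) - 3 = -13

Step 1. [(-(5*x)) - 3 = -13] the outer -3 inverts by adding 3 ⇒ sub: -(5*x) = -10.
Step 2. [-(5*x) = -10] flip signs both sides, so neg: 5*x = 10.
Step 3. [5*x = 10] 5·(inner) — divide through by 5 ⇒ div: x = 2.

Answer: x ∈ {2}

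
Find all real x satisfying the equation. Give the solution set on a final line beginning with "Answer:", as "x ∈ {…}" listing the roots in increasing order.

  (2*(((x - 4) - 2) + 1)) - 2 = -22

Step 1. [(2*(((x - 4) - 2) + 1)) - 2 = -22] add 2: x sits inside (… - 2) ⇒ sub: 2*(((x - 4) - 2) + 1) = -20.
Step 2. [2*(((x - 4) - 2) + 1) = -20] leading coefficient 2: divide by 2 ⇒ div: ((x - 4) - 2) + 1 = -10.
Step 3. [((x - 4) - 2) + 1 = -10] the outer +1 inverts by subtracting 1, so sub: (x - 4) - 2 = -11.
Step 4. [(x - 4) - 2 = -11] the outer -2 inverts by adding 2, so sub: x - 4 = -9.
Step 5. [x - 4 = -9] the outer -4 inverts by adding 4 ⇒ sub: x = -5.

Answer: x ∈ {-5}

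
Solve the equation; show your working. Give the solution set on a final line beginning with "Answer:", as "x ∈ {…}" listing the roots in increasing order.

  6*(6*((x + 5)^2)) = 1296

Step 1. [6*(6*((x + 5)^2)) = 1296] 6 out front; divide by 6, so div: 6*((x + 5)^2) = 216.
Step 2. [6*((x + 5)^2) = 216] LHS = 6·(…); ÷6 both sides, so div: (x + 5)^2 = 36.
Step 3. [(x + 5)^2 = 36] LHS squared, RHS 36 ≥ 0: apply √ (±) ⇒ sqrt: x + 5 = 6 or -6.
Step 4. [x + 5 = 6 or -6] +5 is outermost — subtract 5 both sides. So sub: x = 1 or -11.

Answer: x ∈ {-11, 1}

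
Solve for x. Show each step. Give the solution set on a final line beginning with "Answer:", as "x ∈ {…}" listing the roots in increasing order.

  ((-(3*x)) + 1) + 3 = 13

Step 1. [((-(3*x)) + 1) + 3 = 13] +3 is outermost — subtract 3 both sides ⇒ sub: (-(3*x)) + 1 = 10.
Step 2. [(-(3*x)) + 1 = 10] +1 is outermost — subtract 1 both sides, so sub: -(3*x) = 9.
Step 3. [-(3*x) = 9] flip signs both sides ⇒ neg: 3*x = -9.
Step 4. [3*x = -9] divide by the outer 3, so div: x = -3.

Answer: x ∈ {-3}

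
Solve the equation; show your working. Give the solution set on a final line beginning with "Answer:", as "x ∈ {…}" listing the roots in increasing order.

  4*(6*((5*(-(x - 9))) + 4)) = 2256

Step 1. [4*(6*((5*(-(x - 9))) + 4)) = 2256] LHS = 4·(…); ÷4 both sides ⇒ div: 6*((5*(-(x - 9))) + 4) = 564.
Step 2. [6*((5*(-(x - 9))) + 4) = 564] 6 out front; divide by 6, so div: (5*(-(x - 9))) + 4 = 94.
Step 3. [(5*(-(x - 9))) + 4 = 94] peel the +4: subtract 4 from each side. So sub: 5*(-(x - 9)) = 90.
Step 4. [5*(-(x - 9)) = 90] 5 out front; divide by 5. So div: -(x - 9) = 18.
Step 5. [-(x - 9) = 18] LHS negated; negate both sides. So neg: x - 9 = -18.
Step 6. [x - 9 = -18] 9 comes off first (add 9) ⇒ sub: x = -9.

Answer: x ∈ {-9}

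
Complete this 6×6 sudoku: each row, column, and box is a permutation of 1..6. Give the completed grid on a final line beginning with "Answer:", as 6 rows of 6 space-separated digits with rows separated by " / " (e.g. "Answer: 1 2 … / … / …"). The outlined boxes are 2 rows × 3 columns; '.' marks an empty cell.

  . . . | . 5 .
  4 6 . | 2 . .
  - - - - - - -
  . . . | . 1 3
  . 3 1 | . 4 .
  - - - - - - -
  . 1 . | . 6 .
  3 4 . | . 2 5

Step 1. [r3c2∈{2,5}] 5 has one home in col 2: r3c2 ⇒ r3c2=5.
Step 2. [r3c4∈{6}] r3c4's peers cover all but 6. So r3c4=6.
Step 3. [r3c1∈{2}] only 2 remains possible at r3c1 ⇒ r3c1=2.
Step 4. [r1c6∈{1,4,6}] 6 has one home in row 1: r1c6 ⇒ r1c6=6.
Step 5. [r1c4∈{1,3,4}] r1c4 is the only open cell in row 1 admitting 4, so r1c4=4.
Step 6. [r1c3∈{2,3}] 3 has one home in row 1: r1c3, so r1c3=3.
Step 7. [r5c1∈{5}] only 5 remains possible at r5c1, so r5c1=5.
Step 8. [r1c2∈{2}] r1c2 has the single candidate 2. So r1c2=2.
Step 9. [r2c6∈{1}] r2c6 is down to just 1, so r2c6=1.
Step 10. [r4c6∈{2}] nothing but 2 survives at r4c6 ⇒ r4c6=2.
Step 11. [r3c3∈{4}] r3c3 is down to just 4 ⇒ r3c3=4.
Step 12. [r4c1∈{6}] r4c1 has the single candidate 6 ⇒ r4c1=6.
Step 13. [r5c6∈{4}] r5c6 has the single candidate 4. So r5c6=4.
Step 14. [r2c3∈{5}] only 5 remains possible at r2c3 ⇒ r2c3=5.
Step 15. [r5c4∈{3}] r5c4's peers cover all but 3 ⇒ r5c4=3.
Step 16. [r6c4∈{1}] r6c4's peers cover all but 1 ⇒ r6c4=1.
Step 17. [r5c3∈{2}] only 2 remains possible at r5c3, so r5c3=2.
Step 18. [r4c4∈{5}] r4c4's peers cover all but 5. So r4c4=5.
Step 19. [r1c1∈{1}] r1c1's peers cover all but 1, so r1c1=1.
Step 20. [r6c3∈{6}] r6c3's peers cover all but 6. So r6c3=6.
Step 21. [r2c5∈{3}] r2c5 is down to just 3. So r2c5=3.

Answer: 1 2 3 4 5 6 / 4 6 5 2 3 1 / 2 5 4 6 1 3 / 6 3 1 5 4 2 / 5 1 2 3 6 4 / 3 4 6 1 2 5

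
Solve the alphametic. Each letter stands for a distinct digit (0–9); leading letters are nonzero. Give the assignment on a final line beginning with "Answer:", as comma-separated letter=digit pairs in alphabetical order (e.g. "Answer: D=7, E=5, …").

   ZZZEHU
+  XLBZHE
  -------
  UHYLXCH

Step 1. [col 1: U + E ≡ H (mod 10)] H=3 is one option consistent with column 1 (U + E ≡ H (mod 10), carry-in 0) — take it. So H=3.
Step 2. [col 1: U + E ≡ H (mod 10)] column 1 (U + E ≡ H (mod 10), carry-in 0) doesn't pin U yet; pick U=1 and continue, so U=1.
Step 3. [col 1: U + E ≡ H (mod 10)] from column 1 (U=1, H=3, carry-in 0, digits 1,3 already taken and all letters distinct): E must equal 2 ⇒ E=2.
Step 4. [col 2: H + H ≡ C (mod 10)] in column 2 we have H+H≡C with carry-in 0; given H=3 and digits 1,2,3 already taken and all letters distinct, that pins C to 6. So C=6.
Step 5. [col 3: E + Z ≡ X (mod 10)] no forcing yet in column 3 (carry-in 0); X=7 is free and consistent — try it. So X=7.
Step 6. [col 3: E + Z ≡ X (mod 10)] from column 3 (E=2, X=7, carry-in 0, digits 1,2,3,6,7 already taken and all letters distinct): Z must equal 5 ⇒ Z=5.
Step 7. [col 4: Z + B ≡ L (mod 10)] column 4 (Z + B ≡ L (mod 10), carry-in 0) doesn't pin B yet; pick B=9 and continue. So B=9.
Step 8. [col 4: Z + B ≡ L (mod 10)] from column 4 (Z=5, B=9, carry-in 0, digits 1,2,3,5,6,7,9 already taken and all letters distinct): L must equal 4, so L=4.
Step 9. [col 5: Z + L ≡ Y (mod 10)] in column 5 we have Z+L≡Y with carry-in 1; given Z=5, L=4 and digits 1,2,3,4,5,6,7,9 already taken and all letters distinct, that pins Y to 0 ⇒ Y=0.

Answer: B=9, C=6, E=2, H=3, L=4, U=1, X=7, Y=0, Z=5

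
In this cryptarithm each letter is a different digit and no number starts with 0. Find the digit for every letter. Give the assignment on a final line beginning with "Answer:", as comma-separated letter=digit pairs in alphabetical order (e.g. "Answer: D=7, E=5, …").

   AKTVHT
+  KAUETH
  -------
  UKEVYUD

Step 1. [col 1: T + H ≡ D (mod 10)] column 1 (T + H ≡ D (mod 10), carry-in 0) doesn't pin T yet; pick T=4 and continue, so T=4.
Step 2. [col 1: T + H ≡ D (mod 10)] several values work for D in column 1 (T + H ≡ D (mod 10), carry-in 0); try D=0 ⇒ D=0.
Step 3. [U] U is the leading digit of a 7-digit sum of two 6-digit numbers; the final carry is exactly 1, so U=1.
Step 4. [col 1: T + H ≡ D (mod 10)] column 1: given T=4, D=0, carry-in 0, and digits 0,1,4 already taken and all letters distinct, T+H≡D (mod 10) forces H=6 ⇒ H=6.
Step 5. [col 3: V + E ≡ Y (mod 10)] column 3 (V + E ≡ Y (mod 10), carry-in 1) doesn't pin Y yet; pick Y=8 and continue. So Y=8.
Step 6. [col 3: V + E ≡ Y (mod 10)] no forcing yet in column 3 (carry-in 1); V=5 is free and consistent — try it ⇒ V=5.
Step 7. [col 3: V + E ≡ Y (mod 10)] column 3: given V=5, Y=8, carry-in 1, and digits 0,1,4,5,6,8 already taken and all letters distinct, V+E≡Y (mod 10) forces E=2, so E=2.
Step 8. [col 5: K + A ≡ E (mod 10)] several values work for K in column 5 (K + A ≡ E (mod 10), carry-in 0); try K=3. So K=3.
Step 9. [col 5: K + A ≡ E (mod 10)] from column 5 (K=3, E=2, carry-in 0, digits 0,1,2,3,4,5,6,8 already taken and all letters distinct): A must equal 9. So A=9.

Answer: A=9, D=0, E=2, H=6, K=3, T=4, U=1, V=5, Y=8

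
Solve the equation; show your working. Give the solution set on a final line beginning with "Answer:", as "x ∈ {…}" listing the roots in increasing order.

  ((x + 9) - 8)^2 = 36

Step 1. [((x + 9) - 8)^2 = 36] 36 ≥ 0, LHS is (·)² — take ±√ ⇒ sqrt: (x + 9) - 8 = 6 or -6.
Step 2. [(x + 9) - 8 = 6 or -6] peel the -8: add 8 from each side, so sub: x + 9 = 14 or 2.
Step 3. [x + 9 = 14 or 2] subtract 9: x sits inside (… + 9). So sub: x = 5 or -7.

Answer: x ∈ {-7, 5}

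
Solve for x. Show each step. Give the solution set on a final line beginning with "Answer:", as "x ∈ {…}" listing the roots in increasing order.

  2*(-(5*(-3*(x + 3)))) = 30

Step 1. [2*(-(5*(-3*(x + 3)))) = 30] 2 out front; divide by 2, so div: -(5*(-3*(x + 3))) = 15.
Step 2. [-(5*(-3*(x + 3))) = 15] leading − — multiply by −1 ⇒ neg: 5*(-3*(x + 3)) = -15.
Step 3. [5*(-3*(x + 3)) = -15] 5 out front; divide by 5, so div: -3*(x + 3) = -3.
Step 4. [-3*(x + 3) = -3] -3 out front; divide by -3. So div: x + 3 = 1.
Step 5. [x + 3 = 1] subtract 3: x sits inside (… + 3), so sub: x = -2.

Answer: x ∈ {-2}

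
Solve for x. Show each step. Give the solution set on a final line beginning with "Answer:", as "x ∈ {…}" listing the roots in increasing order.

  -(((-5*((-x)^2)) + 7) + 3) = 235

Step 1. [-(((-5*((-x)^2)) + 7) + 3) = 235] LHS negated; negate both sides, so neg: ((-5*((-x)^2)) + 7) + 3 = -235.
Step 2. [((-5*((-x)^2)) + 7) + 3 = -235] peel the +3: subtract 3 from each side, so sub: (-5*((-x)^2)) + 7 = -238.
Step 3. [(-5*((-x)^2)) + 7 = -238] subtract 7: x sits inside (… + 7), so sub: -5*((-x)^2) = -245.
Step 4. [-5*((-x)^2) = -245] leading coefficient -5: divide by -5, so div: (-x)^2 = 49.
Step 5. [(-x)^2 = 49] √ both sides: 49 ≥ 0 gives two branches. So sqrt: -x = 7 or -7.
Step 6. [-x = 7 or -7] LHS negated; negate both sides ⇒ neg: x = -7 or 7.

Answer: x ∈ {-7, 7}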